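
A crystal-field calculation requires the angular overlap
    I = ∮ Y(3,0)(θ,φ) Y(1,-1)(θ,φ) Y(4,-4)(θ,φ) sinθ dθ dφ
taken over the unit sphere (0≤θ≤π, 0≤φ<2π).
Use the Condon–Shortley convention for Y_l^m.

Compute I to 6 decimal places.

Σmᵢ = -5 ≠ 0, so the φ-integral vanishes; I = 0

0.000000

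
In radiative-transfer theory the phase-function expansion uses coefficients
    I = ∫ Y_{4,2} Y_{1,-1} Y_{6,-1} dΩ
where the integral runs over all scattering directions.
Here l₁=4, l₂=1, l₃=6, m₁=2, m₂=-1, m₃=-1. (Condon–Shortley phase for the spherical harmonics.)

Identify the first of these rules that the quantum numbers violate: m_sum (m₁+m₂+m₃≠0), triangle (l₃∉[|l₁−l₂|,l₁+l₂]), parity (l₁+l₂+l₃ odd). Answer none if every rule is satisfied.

azimuthal sum: 2 − 1 − 1 = 0  ✓
3 ≤ 6 ≤ 5 (triangle on l)  ✗
L = 4 + 1 + 6 = 11 (odd)

triangle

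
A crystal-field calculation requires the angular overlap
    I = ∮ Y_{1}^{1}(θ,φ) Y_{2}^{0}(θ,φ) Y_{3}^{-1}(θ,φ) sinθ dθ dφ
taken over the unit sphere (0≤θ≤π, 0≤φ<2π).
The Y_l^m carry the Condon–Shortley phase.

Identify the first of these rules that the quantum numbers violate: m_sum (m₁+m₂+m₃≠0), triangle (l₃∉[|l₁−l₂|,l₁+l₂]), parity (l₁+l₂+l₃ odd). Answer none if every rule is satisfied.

m₁+m₂+m₃ = 1 + 0 − 1 = 0  ✓
triangle: |1−2|=1 ≤ l₃=3 ≤ 1+2=3  ✓
parity: l₁+l₂+l₃ = 6 is even  ✓

none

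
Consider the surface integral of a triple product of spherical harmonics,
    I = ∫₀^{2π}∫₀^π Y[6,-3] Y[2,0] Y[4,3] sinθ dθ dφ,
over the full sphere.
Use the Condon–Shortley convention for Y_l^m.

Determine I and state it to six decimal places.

-0.165283

m-sum 0 ✓  L=12 even ✓  4≤4≤8 ✓
Π(2lᵢ+1) = 13×5×9 = 585
triangle coeff Δ(6,2,4) = 1/6435
Σ_t [2,2]: t=2:+1/2304 = 1/2304
(3j)²=5/143 [(6 2 4; 0 0 0)], sign=+1
Σ_t [2,2]: t=2:+1/20160 = 1/20160
(3j)²=12/715 [(6 2 4; -3 0 3)], sign=-1
⇒ 4πI² = 540/1573
I = (-1)√(540/1573/(4π)) = -0.16528277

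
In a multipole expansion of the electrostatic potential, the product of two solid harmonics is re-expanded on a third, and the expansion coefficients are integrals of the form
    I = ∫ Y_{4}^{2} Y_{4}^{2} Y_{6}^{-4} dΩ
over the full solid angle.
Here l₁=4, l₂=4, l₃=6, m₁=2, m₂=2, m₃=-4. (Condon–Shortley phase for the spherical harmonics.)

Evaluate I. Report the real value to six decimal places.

Checks pass: Σm=0; 14 even; l₃=6∈[0,8].
(2·4+1)(2·4+1)(2·6+1) = 1053
Δ: 2! 6! 6! / 15! → 1/1261260
sum: t=0:+1/4608 t=1:−1/1296 t=2:+1/4608 = -7/20736
3j²(4 4 6; 0 0 0) = Δ·Π!·Σ² = 20/1287  (sign -1)
sum: t=0:+1/69120 t=1:−1/14400 t=2:+1/69120 = -7/172800
3j²(4 4 6; 2 2 -4) = Δ·Π!·Σ² = 14/715  (sign -1)
combine: 4πI² = 1053·20/1287·14/715 = 504/1573
take √, sign +1: I = 0.15967833

0.159678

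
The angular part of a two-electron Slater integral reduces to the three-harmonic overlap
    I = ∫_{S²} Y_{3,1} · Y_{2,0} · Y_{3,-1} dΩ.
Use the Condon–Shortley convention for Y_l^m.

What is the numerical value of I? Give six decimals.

m-sum 0 ✓  L=8 even ✓  1≤3≤5 ✓
Π(2lᵢ+1) = 7×5×7 = 245
triangle coeff Δ(3,2,3) = 1/3780
Σ_t [0,2]: t=0:+1/24 t=1:−1/4 t=2:+1/24 = -1/6
(3j)²=4/105 [(3 2 3; 0 0 0)], sign=+1
Σ_t [0,2]: t=0:+1/16 t=1:−1/6 t=2:+1/96 = -3/32
(3j)²=3/140 [(3 2 3; 1 0 -1)], sign=-1
⇒ 4πI² = 1/5
I = (-1)√(1/5/(4π)) = -0.12615663

-0.126157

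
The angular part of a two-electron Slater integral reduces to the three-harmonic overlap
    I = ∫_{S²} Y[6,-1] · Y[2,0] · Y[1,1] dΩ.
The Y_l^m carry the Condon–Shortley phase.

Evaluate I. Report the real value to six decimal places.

triangle: need 4≤l₃≤8, have 1; I=0

0.000000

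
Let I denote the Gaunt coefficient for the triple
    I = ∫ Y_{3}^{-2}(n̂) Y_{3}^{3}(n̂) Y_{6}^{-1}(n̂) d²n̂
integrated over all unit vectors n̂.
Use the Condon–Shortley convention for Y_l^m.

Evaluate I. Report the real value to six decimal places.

-0.031364

Rules hold: Σm=0, L=12 even, 0≤6≤6.
N = 7·7·13 = 637
Δ = 0!·6!·6!/13! = 1/12012
Racah Σ t=0..0: t=0:+1/1296 = 1/1296
⇒ 3j(3 3 6; 0 0 0)² = 100/3003, sgn +1
Racah Σ t=0..0: t=0:+1/86400 = 1/86400
⇒ 3j(3 3 6; -2 3 -1)² = 1/1716, sgn -1
4πI² = N·(3j₀)²·(3jₘ)² = 175/14157
I = -1·√(0.0123614/4π) = -0.03136379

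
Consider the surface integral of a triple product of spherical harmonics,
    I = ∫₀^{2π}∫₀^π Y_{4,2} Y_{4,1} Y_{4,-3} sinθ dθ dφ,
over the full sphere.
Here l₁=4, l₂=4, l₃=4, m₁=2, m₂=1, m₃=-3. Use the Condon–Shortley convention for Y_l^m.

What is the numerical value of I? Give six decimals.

-0.063661

Checks pass: Σm=0; 12 even; l₃=4∈[0,8].
(2·4+1)(2·4+1)(2·4+1) = 729
Δ: 4! 4! 4! / 13! → 1/450450
sum: t=0:+1/13824 t=1:−1/216 t=2:+1/64 t=3:−1/216 t=4:+1/13824 = 5/768
3j²(4 4 4; 0 0 0) = Δ·Π!·Σ² = 18/1001  (sign +1)
sum: t=1:−1/864 t=2:+1/576 = 1/1728
3j²(4 4 4; 2 1 -3) = Δ·Π!·Σ² = 5/1287  (sign -1)
combine: 4πI² = 729·18/1001·5/1287 = 7290/143143
take √, sign -1: I = -0.06366105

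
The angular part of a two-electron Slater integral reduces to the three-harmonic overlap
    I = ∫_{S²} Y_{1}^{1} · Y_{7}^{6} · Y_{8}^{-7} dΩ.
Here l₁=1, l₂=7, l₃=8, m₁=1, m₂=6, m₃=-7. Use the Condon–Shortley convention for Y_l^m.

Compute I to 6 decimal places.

m-sum 0 ✓  L=16 even ✓  6≤8≤8 ✓
Π(2lᵢ+1) = 3×15×17 = 765
triangle coeff Δ(1,7,8) = 1/2040
Σ_t [0,0]: t=0:+1/25401600 = 1/25401600
(3j)²=8/255 [(1 7 8; 0 0 0)], sign=+1
Σ_t [0,0]: t=0:+1/12454041600 = 1/12454041600
(3j)²=7/136 [(1 7 8; 1 6 -7)], sign=-1
⇒ 4πI² = 21/17
I = (-1)√(21/17/(4π)) = -0.31353083

-0.313531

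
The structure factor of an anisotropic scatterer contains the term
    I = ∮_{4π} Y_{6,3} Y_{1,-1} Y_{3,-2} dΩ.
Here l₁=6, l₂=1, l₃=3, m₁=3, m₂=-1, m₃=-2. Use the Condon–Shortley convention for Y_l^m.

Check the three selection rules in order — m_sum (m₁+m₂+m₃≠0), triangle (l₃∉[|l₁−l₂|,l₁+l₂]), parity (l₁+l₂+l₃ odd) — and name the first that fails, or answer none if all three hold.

triangle

m₁+m₂+m₃ = 3 − 1 − 2 = 0  ✓
triangle: |6−1|=5 ≤ l₃=3 ≤ 6+1=7  ✗
parity: l₁+l₂+l₃ = 10 is even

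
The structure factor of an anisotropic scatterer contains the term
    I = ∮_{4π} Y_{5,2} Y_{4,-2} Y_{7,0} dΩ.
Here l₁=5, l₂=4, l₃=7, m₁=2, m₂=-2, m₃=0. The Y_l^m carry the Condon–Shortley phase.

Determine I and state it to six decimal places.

-0.145720

m-sum 0 ✓  L=16 even ✓  1≤7≤9 ✓
Π(2lᵢ+1) = 11×9×15 = 1485
triangle coeff Δ(5,4,7) = 1/6126120
Σ_t [0,2]: t=0:+1/69120 t=1:−1/20736 t=2:+1/69120 = -1/51840
(3j)²=280/21879 [(5 4 7; 0 0 0)], sign=+1
Σ_t [0,2]: t=0:+1/69120 t=1:−1/172800 t=2:+1/7257600 = 1/113400
(3j)²=512/36465 [(5 4 7; 2 -2 0)], sign=-1
⇒ 4πI² = 143360/537251
I = (-1)√(143360/537251/(4π)) = -0.14572043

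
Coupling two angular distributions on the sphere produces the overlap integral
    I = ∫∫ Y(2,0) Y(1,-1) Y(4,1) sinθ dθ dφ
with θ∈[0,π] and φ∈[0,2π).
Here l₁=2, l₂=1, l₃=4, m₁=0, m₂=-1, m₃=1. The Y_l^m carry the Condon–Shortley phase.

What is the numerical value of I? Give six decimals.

0.000000

l₃=4 ∉ [1,3] — triangle fails ⇒ I = 0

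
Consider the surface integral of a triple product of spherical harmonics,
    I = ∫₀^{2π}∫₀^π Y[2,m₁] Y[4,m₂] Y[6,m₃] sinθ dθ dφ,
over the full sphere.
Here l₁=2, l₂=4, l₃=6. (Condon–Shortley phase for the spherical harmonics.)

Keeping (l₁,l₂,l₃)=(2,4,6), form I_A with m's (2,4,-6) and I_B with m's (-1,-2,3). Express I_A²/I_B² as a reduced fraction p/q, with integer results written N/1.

55/28

Shared (l₁,l₂,l₃)=(2,4,6): N and (l;000)² cancel in I_A²/I_B².
A: Δ = 0!·4!·8!/13! = 1/6435; Racah Σ t=0..0: t=0:+1/967680 = 1/967680; ⇒ 3j(2 4 6; 2 4 -6)² = 1/13, sgn +1
B: Δ = 0!·4!·8!/13! = 1/6435; Racah Σ t=0..0: t=0:+1/8640 = 1/8640; ⇒ 3j(2 4 6; -1 -2 3)² = 28/715, sgn -1
I_A²/I_B² = (1/13)/(28/715) = 55/28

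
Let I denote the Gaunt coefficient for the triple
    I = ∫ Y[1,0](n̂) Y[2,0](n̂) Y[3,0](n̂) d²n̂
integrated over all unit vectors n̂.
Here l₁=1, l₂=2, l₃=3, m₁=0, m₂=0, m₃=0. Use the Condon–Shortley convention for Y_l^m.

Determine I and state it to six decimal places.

Checks pass: Σm=0; 6 even; l₃=3∈[1,3].
(2·1+1)(2·2+1)(2·3+1) = 105
Δ: 0! 2! 4! / 7! → 1/105
sum: t=0:+1/4 = 1/4
3j²(1 2 3; 0 0 0) = Δ·Π!·Σ² = 3/35  (sign -1)
(m-triple is (0,0,0) — same symbol as above.)
combine: 4πI² = 105·3/35·3/35 = 27/35
take √, sign +1: I = 0.24776670

0.247767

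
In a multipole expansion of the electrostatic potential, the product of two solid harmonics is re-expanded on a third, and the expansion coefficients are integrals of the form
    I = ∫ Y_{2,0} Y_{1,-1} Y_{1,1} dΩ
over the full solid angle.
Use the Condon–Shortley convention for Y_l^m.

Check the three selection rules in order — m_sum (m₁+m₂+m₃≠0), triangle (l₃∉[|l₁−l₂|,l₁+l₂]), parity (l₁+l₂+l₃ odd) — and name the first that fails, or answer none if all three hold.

azimuthal sum: 0 − 1 + 1 = 0  ✓
1 ≤ 1 ≤ 3 (triangle on l)  ✓
L = 2 + 1 + 1 = 4 (even)  ✓

none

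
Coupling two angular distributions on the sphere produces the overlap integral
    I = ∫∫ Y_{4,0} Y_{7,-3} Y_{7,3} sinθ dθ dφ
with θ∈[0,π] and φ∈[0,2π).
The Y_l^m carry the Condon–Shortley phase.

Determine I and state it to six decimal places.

Checks pass: Σm=0; 18 even; l₃=7∈[3,11].
(2·4+1)(2·7+1)(2·7+1) = 2025
Δ: 4! 4! 10! / 19! → 1/58198140
sum: t=0:+1/17418240 t=1:−1/622080 t=2:+1/230400 t=3:−1/622080 t=4:+1/17418240 = 1/806400
3j²(4 7 7; 0 0 0) = Δ·Π!·Σ² = 2268/230945  (sign -1)
sum: t=0:+1/9953280 t=1:−1/1088640 t=2:+1/1290240 t=3:−1/13063680 t=4:+1/2090188800 = -83/696729600
3j²(4 7 7; 0 -3 3) = Δ·Π!·Σ² = 6889/6466460  (sign -1)
combine: 4πI² = 2025·2268/230945·6889/6466460 = 45198729/2133423721
take √, sign +1: I = 0.04106006

0.041060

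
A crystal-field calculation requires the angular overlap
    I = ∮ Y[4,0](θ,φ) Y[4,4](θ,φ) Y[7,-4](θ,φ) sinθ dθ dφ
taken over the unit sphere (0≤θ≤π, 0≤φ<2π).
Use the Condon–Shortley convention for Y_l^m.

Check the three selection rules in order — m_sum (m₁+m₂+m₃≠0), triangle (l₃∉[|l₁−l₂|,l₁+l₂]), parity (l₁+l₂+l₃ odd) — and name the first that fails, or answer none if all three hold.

parity

Σmᵢ = 0  ✓
l₃∈[|l₁−l₂|,l₁+l₂]=[0,8], have l₃=7  ✓
Σlᵢ = 15 ⇒ odd  ✗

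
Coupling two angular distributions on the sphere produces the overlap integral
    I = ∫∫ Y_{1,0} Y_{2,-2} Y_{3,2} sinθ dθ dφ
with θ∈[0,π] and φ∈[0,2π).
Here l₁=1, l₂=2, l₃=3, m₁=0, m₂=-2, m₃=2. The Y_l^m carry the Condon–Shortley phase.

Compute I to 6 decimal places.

m-sum 0 ✓  L=6 even ✓  1≤3≤3 ✓
Π(2lᵢ+1) = 3×5×7 = 105
triangle coeff Δ(1,2,3) = 1/105
Σ_t [0,0]: t=0:+1/4 = 1/4
(3j)²=3/35 [(1 2 3; 0 0 0)], sign=-1
Σ_t [0,0]: t=0:+1/24 = 1/24
(3j)²=1/21 [(1 2 3; 0 -2 2)], sign=-1
⇒ 4πI² = 3/7
I = (+1)√(3/7/(4π)) = 0.18467439

0.184674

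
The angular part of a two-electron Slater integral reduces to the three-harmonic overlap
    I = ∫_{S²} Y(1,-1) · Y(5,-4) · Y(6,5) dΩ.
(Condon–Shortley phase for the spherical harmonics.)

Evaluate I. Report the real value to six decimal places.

Checks pass: Σm=0; 12 even; l₃=6∈[4,6].
(2·1+1)(2·5+1)(2·6+1) = 429
Δ: 0! 2! 10! / 13! → 1/858
sum: t=0:+1/14400 = 1/14400
3j²(1 5 6; 0 0 0) = Δ·Π!·Σ² = 6/143  (sign +1)
sum: t=0:+1/725760 = 1/725760
3j²(1 5 6; -1 -4 5) = Δ·Π!·Σ² = 5/78  (sign -1)
combine: 4πI² = 429·6/143·5/78 = 15/13
take √, sign -1: I = -0.30301841

-0.303018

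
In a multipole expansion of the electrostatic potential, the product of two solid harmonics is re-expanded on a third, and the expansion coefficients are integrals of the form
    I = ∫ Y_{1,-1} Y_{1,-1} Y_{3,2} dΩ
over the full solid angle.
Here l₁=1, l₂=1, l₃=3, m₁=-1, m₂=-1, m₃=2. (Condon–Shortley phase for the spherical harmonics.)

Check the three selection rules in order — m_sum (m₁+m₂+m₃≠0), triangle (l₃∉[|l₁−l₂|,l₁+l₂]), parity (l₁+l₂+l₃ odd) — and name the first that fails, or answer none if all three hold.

triangle

azimuthal sum: -1 − 1 + 2 = 0  ✓
0 ≤ 3 ≤ 2 (triangle on l)  ✗
L = 1 + 1 + 3 = 5 (odd)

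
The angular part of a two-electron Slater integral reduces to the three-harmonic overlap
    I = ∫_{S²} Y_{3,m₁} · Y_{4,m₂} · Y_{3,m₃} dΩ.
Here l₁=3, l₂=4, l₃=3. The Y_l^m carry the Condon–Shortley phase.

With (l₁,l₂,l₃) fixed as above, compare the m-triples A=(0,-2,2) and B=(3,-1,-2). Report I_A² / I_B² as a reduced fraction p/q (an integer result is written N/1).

Same 3,4,3: normalisation and zero-m 3j drop out of the ratio.
A: Δ: 4! 2! 4! / 11! → 1/34650; sum: t=1:−1/72 t=2:+1/96 = -1/288; 3j²(3 4 3; 0 -2 2) = Δ·Π!·Σ² = 1/462  (sign +1)
B: Δ: 4! 2! 4! / 11! → 1/34650; sum: t=0:+1/288 = 1/288; 3j²(3 4 3; 3 -1 -2) = Δ·Π!·Σ² = 5/231  (sign -1)
I_A²/I_B² = (1/462)/(5/231) = 1/10

1/10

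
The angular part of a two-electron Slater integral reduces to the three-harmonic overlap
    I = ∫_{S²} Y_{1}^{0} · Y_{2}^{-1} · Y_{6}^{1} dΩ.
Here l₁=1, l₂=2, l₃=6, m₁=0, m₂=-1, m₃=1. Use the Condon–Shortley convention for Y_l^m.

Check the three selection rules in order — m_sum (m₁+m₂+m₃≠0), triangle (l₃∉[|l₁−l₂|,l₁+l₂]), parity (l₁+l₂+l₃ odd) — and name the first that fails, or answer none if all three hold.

Σmᵢ = 0  ✓
l₃∈[|l₁−l₂|,l₁+l₂]=[1,3], have l₃=6  ✗
Σlᵢ = 9 ⇒ odd

triangle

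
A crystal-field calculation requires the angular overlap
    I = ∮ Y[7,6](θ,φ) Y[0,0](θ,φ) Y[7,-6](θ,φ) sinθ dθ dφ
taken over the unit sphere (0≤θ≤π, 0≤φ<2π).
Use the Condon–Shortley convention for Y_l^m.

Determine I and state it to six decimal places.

0.282095

Rules hold: Σm=0, L=14 even, 7≤7≤7.
N = 15·1·15 = 225
Δ = 0!·14!·0!/15! = 1/15
Racah Σ t=0..0: t=0:+1/25401600 = 1/25401600
⇒ 3j(7 0 7; 0 0 0)² = 1/15, sgn -1
Racah Σ t=0..0: t=0:+1/6227020800 = 1/6227020800
⇒ 3j(7 0 7; 6 0 -6)² = 1/15, sgn -1
4πI² = N·(3j₀)²·(3jₘ)² = 1/1
I = +1·√(1/4π) = 0.28209479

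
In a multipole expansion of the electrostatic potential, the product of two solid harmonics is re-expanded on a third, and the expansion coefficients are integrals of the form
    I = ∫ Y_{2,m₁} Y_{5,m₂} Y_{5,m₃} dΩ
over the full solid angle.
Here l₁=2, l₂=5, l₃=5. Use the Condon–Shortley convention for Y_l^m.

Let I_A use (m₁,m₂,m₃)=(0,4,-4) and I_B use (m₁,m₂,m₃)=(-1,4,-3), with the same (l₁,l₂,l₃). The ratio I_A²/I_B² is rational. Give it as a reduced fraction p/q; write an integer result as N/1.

Same 2,5,5: normalisation and zero-m 3j drop out of the ratio.
A: Δ: 2! 2! 8! / 13! → 1/38610; sum: t=1:−1/40320 t=2:+1/20160 = 1/40320; 3j²(2 5 5; 0 4 -4) = Δ·Π!·Σ² = 6/715  (sign -1)
B: Δ: 2! 2! 8! / 13! → 1/38610; sum: t=1:−1/80640 t=2:+1/10080 = 1/11520; 3j²(2 5 5; -1 4 -3) = Δ·Π!·Σ² = 49/1430  (sign +1)
I_A²/I_B² = (6/715)/(49/1430) = 12/49

12/49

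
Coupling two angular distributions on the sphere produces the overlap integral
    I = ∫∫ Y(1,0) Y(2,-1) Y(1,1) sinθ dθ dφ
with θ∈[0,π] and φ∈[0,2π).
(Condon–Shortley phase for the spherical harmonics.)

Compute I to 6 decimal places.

m-sum 0 ✓  L=4 even ✓  1≤1≤3 ✓
Π(2lᵢ+1) = 3×5×3 = 45
triangle coeff Δ(1,2,1) = 1/30
Σ_t [1,1]: t=1:−1/1 = -1/1
(3j)²=2/15 [(1 2 1; 0 0 0)], sign=+1
Σ_t [1,1]: t=1:−1/2 = -1/2
(3j)²=1/10 [(1 2 1; 0 -1 1)], sign=-1
⇒ 4πI² = 3/5
I = (-1)√(3/5/(4π)) = -0.21850969

-0.218510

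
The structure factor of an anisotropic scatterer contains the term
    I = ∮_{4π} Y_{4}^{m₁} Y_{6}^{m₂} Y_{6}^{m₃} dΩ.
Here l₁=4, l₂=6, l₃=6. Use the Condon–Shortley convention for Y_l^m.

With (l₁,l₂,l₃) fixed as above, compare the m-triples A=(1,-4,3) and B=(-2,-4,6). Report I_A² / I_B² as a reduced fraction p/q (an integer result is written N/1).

98/495

Same 4,6,6: normalisation and zero-m 3j drop out of the ratio.
A: Δ: 4! 4! 8! / 17! → 1/15315300; sum: t=0:+1/207360 t=1:−1/120960 t=2:+1/967680 = -1/414720; 3j²(4 6 6; 1 -4 3) = Δ·Π!·Σ² = 21/4862  (sign +1)
B: Δ: 4! 4! 8! / 17! → 1/15315300; sum: t=2:+1/3870720 = 1/3870720; 3j²(4 6 6; -2 -4 6) = Δ·Π!·Σ² = 135/6188  (sign +1)
I_A²/I_B² = (21/4862)/(135/6188) = 98/495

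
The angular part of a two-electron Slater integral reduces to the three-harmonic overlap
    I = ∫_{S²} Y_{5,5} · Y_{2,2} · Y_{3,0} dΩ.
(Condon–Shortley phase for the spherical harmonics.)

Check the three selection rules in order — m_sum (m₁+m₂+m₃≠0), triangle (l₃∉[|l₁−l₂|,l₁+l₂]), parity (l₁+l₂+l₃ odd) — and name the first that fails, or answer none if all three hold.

m_sum

m₁+m₂+m₃ = 5 + 2 + 0 = 7  ✗
triangle: |5−2|=3 ≤ l₃=3 ≤ 5+2=7
parity: l₁+l₂+l₃ = 10 is even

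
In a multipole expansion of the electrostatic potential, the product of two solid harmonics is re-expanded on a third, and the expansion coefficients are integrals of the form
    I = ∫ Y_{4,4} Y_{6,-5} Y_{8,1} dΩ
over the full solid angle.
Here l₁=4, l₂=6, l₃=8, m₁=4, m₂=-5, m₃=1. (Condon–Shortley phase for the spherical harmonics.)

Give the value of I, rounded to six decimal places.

m-sum 0 ✓  L=18 even ✓  2≤8≤10 ✓
Π(2lᵢ+1) = 9×13×17 = 1989
triangle coeff Δ(4,6,8) = 1/23279256
Σ_t [0,2]: t=0:+1/1658880 t=1:−1/518400 t=2:+1/1658880 = -1/1382400
(3j)²=504/46189 [(4 6 8; 0 0 0)], sign=-1
Σ_t [0,0]: t=0:+1/522547200 = 1/522547200
(3j)²=35/75582 [(4 6 8; 4 -5 1)], sign=-1
⇒ 4πI² = 8820/877591
I = (+1)√(8820/877591/(4π)) = 0.02828025

0.028280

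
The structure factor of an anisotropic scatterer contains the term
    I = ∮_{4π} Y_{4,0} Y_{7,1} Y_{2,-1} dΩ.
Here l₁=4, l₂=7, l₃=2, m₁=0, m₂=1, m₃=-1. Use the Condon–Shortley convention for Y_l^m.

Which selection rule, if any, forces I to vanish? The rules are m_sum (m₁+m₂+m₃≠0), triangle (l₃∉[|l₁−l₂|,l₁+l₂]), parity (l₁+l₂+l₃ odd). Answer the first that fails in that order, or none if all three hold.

Σmᵢ = 0  ✓
l₃∈[|l₁−l₂|,l₁+l₂]=[3,11], have l₃=2  ✗
Σlᵢ = 13 ⇒ odd

triangle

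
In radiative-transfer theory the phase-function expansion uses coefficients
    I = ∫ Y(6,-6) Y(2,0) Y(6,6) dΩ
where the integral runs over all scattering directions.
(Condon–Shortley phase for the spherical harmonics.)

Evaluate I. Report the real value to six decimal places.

-0.252313

Checks pass: Σm=0; 14 even; l₃=6∈[4,8].
(2·6+1)(2·2+1)(2·6+1) = 845
Δ: 2! 10! 2! / 15! → 1/90090
sum: t=0:+1/69120 t=1:−1/14400 t=2:+1/69120 = -7/172800
3j²(6 2 6; 0 0 0) = Δ·Π!·Σ² = 14/715  (sign -1)
sum: t=2:+1/14515200 = 1/14515200
3j²(6 2 6; -6 0 6) = Δ·Π!·Σ² = 22/455  (sign +1)
combine: 4πI² = 845·14/715·22/455 = 4/5
take √, sign -1: I = -0.25231325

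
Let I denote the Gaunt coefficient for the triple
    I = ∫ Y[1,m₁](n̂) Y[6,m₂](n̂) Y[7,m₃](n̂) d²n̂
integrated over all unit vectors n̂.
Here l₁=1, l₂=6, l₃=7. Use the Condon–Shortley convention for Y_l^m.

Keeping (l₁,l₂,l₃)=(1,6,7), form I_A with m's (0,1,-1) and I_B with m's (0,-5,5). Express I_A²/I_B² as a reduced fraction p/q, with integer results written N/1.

Shared (l₁,l₂,l₃)=(1,6,7): N and (l;000)² cancel in I_A²/I_B².
A: Δ = 0!·2!·12!/15! = 1/1365; Racah Σ t=0..0: t=0:+1/604800 = 1/604800; ⇒ 3j(1 6 7; 0 1 -1)² = 16/455, sgn +1
B: Δ = 0!·2!·12!/15! = 1/1365; Racah Σ t=0..0: t=0:+1/39916800 = 1/39916800; ⇒ 3j(1 6 7; 0 -5 5)² = 8/455, sgn +1
I_A²/I_B² = (16/455)/(8/455) = 2/1

2/1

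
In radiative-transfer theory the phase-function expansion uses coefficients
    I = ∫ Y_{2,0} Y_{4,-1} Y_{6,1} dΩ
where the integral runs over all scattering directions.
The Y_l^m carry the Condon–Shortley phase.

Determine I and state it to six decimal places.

-0.230476

Rules hold: Σm=0, L=12 even, 2≤6≤6.
N = 5·9·13 = 585
Δ = 0!·4!·8!/13! = 1/6435
Racah Σ t=0..0: t=0:+1/2304 = 1/2304
⇒ 3j(2 4 6; 0 0 0)² = 5/143, sgn +1
Racah Σ t=0..0: t=0:+1/2880 = 1/2880
⇒ 3j(2 4 6; 0 -1 1)² = 14/429, sgn -1
4πI² = N·(3j₀)²·(3jₘ)² = 1050/1573
I = -1·√(0.667514/4π) = -0.23047581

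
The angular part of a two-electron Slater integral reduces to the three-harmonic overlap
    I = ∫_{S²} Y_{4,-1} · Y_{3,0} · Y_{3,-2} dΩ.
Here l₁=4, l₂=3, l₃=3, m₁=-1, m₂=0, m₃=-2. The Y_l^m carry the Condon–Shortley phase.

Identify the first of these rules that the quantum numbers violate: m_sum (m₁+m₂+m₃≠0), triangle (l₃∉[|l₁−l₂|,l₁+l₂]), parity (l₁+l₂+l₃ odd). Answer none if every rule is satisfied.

m_sum

m₁+m₂+m₃ = -1 + 0 − 2 = -3  ✗
triangle: |4−3|=1 ≤ l₃=3 ≤ 4+3=7
parity: l₁+l₂+l₃ = 10 is even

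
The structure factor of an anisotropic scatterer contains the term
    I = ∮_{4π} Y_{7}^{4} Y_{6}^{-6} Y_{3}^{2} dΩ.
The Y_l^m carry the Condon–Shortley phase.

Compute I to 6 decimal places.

-0.073059

m-sum 0 ✓  L=16 even ✓  1≤3≤13 ✓
Π(2lᵢ+1) = 15×13×7 = 1365
triangle coeff Δ(7,6,3) = 1/2042040
Σ_t [4,6]: t=4:+1/207360 t=5:−1/57600 t=6:+1/207360 = -1/129600
(3j)²=168/12155 [(7 6 3; 0 0 0)], sign=+1
Σ_t [0,0]: t=0:+1/43545600 = 1/43545600
(3j)²=11/3094 [(7 6 3; 4 -6 2)], sign=-1
⇒ 4πI² = 252/3757
I = (-1)√(252/3757/(4π)) = -0.07305917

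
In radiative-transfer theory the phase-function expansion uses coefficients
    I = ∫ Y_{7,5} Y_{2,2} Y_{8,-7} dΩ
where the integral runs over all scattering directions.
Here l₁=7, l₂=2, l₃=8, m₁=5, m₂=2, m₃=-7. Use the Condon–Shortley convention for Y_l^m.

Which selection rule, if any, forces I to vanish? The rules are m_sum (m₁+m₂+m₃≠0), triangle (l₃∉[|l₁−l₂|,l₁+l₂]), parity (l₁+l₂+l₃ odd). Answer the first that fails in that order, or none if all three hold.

parity

Σmᵢ = 0  ✓
l₃∈[|l₁−l₂|,l₁+l₂]=[5,9], have l₃=8  ✓
Σlᵢ = 17 ⇒ odd  ✗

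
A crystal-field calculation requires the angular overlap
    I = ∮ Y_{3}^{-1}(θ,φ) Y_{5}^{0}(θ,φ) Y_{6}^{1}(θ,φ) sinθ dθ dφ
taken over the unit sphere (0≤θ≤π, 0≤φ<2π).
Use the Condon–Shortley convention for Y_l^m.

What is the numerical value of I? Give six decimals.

Checks pass: Σm=0; 14 even; l₃=6∈[2,8].
(2·3+1)(2·5+1)(2·6+1) = 1001
Δ: 2! 4! 8! / 15! → 1/675675
sum: t=0:+1/8640 t=1:−1/2304 t=2:+1/8640 = -7/34560
3j²(3 5 6; 0 0 0) = Δ·Π!·Σ² = 7/429  (sign -1)
sum: t=0:+1/34560 t=1:−1/3456 t=2:+1/5760 = -1/11520
3j²(3 5 6; -1 0 1) = Δ·Π!·Σ² = 2/429  (sign +1)
combine: 4πI² = 1001·7/429·2/429 = 98/1287
take √, sign -1: I = -0.07784287

-0.077843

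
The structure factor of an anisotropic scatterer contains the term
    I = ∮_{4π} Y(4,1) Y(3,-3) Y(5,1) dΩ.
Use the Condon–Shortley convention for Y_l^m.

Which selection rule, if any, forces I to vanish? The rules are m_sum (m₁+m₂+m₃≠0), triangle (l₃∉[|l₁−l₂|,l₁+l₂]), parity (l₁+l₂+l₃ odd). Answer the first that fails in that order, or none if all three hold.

m_sum

azimuthal sum: 1 − 3 + 1 = -1  ✗
1 ≤ 5 ≤ 7 (triangle on l)
L = 4 + 3 + 5 = 12 (even)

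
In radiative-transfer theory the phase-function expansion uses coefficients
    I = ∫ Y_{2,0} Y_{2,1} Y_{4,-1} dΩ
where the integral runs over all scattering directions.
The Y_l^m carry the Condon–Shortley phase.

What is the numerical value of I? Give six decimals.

-0.220728

Checks pass: Σm=0; 8 even; l₃=4∈[0,4].
(2·2+1)(2·2+1)(2·4+1) = 225
Δ: 0! 4! 4! / 9! → 1/630
sum: t=0:+1/16 = 1/16
3j²(2 2 4; 0 0 0) = Δ·Π!·Σ² = 2/35  (sign +1)
sum: t=0:+1/24 = 1/24
3j²(2 2 4; 0 1 -1) = Δ·Π!·Σ² = 1/21  (sign -1)
combine: 4πI² = 225·2/35·1/21 = 30/49
take √, sign -1: I = -0.22072812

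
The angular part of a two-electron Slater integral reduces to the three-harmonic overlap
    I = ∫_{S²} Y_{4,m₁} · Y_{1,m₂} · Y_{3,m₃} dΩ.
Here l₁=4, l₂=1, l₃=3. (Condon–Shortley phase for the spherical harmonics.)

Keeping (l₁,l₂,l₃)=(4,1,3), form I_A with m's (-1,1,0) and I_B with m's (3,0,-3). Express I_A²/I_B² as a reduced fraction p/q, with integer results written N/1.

10/7

Same 4,1,3: normalisation and zero-m 3j drop out of the ratio.
A: Δ: 2! 6! 0! / 9! → 1/252; sum: t=2:+1/72 = 1/72; 3j²(4 1 3; -1 1 0) = Δ·Π!·Σ² = 5/126  (sign -1)
B: Δ: 2! 6! 0! / 9! → 1/252; sum: t=1:−1/720 = -1/720; 3j²(4 1 3; 3 0 -3) = Δ·Π!·Σ² = 1/36  (sign -1)
I_A²/I_B² = (5/126)/(1/36) = 10/7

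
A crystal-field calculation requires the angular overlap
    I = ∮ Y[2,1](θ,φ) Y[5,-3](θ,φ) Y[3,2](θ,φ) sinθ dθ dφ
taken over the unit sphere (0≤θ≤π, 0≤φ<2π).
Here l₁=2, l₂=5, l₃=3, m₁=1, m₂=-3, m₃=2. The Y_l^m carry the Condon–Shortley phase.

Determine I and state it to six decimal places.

Rules hold: Σm=0, L=10 even, 3≤3≤7.
N = 5·11·7 = 385
Δ = 4!·0!·6!/11! = 1/2310
Racah Σ t=2..2: t=2:+1/144 = 1/144
⇒ 3j(2 5 3; 0 0 0)² = 10/231, sgn -1
Racah Σ t=1..1: t=1:−1/720 = -1/720
⇒ 3j(2 5 3; 1 -3 2)² = 8/165, sgn +1
4πI² = N·(3j₀)²·(3jₘ)² = 80/99
I = -1·√(0.808081/4π) = -0.25358436

-0.253584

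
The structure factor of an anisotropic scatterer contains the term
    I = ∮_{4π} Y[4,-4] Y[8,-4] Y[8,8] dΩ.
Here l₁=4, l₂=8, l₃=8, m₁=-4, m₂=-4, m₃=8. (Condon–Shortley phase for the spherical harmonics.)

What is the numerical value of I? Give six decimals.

Rules hold: Σm=0, L=20 even, 4≤8≤12.
N = 9·17·17 = 2601
Δ = 4!·4!·12!/21! = 1/185175900
Racah Σ t=0..4: t=0:+1/557383680 t=1:−1/21772800 t=2:+1/8294400 t=3:−1/21772800 t=4:+1/557383680 = 1/30965760
⇒ 3j(4 8 8; 0 0 0)² = 36/4199, sgn +1
Racah Σ t=4..4: t=4:+1/275904921600 = 1/275904921600
⇒ 3j(4 8 8; -4 -4 8)² = 2/2907, sgn +1
4πI² = N·(3j₀)²·(3jₘ)² = 72/4693
I = +1·√(0.015342/4π) = 0.03494106

0.034941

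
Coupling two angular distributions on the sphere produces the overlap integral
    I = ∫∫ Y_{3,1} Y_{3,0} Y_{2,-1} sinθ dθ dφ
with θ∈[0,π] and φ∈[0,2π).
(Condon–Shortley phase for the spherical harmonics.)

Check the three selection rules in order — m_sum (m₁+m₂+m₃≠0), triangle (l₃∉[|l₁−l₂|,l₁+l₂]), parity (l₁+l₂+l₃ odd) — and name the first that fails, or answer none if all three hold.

none

azimuthal sum: 1 + 0 − 1 = 0  ✓
0 ≤ 2 ≤ 6 (triangle on l)  ✓
L = 3 + 3 + 2 = 8 (even)  ✓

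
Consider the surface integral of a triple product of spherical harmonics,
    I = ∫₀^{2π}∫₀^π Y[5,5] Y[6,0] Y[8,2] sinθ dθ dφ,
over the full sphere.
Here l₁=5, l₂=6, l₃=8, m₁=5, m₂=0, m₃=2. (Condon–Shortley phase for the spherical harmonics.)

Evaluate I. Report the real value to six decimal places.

m-sum = 5 + 0 + 2 = 7 ≠ 0 ⇒ I = 0

0.000000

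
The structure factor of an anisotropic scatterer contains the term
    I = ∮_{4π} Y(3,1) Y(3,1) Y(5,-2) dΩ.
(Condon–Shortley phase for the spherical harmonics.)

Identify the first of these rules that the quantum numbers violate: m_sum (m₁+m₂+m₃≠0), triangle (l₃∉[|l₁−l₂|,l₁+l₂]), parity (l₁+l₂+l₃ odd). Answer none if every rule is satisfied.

Σmᵢ = 0  ✓
l₃∈[|l₁−l₂|,l₁+l₂]=[0,6], have l₃=5  ✓
Σlᵢ = 11 ⇒ odd  ✗

parity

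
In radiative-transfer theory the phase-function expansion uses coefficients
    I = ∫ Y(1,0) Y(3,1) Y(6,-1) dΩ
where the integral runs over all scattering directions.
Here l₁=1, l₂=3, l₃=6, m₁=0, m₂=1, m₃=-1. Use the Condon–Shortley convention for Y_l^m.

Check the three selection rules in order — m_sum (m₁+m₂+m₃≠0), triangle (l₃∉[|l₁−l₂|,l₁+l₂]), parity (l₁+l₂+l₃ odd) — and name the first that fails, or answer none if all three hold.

m₁+m₂+m₃ = 0 + 1 − 1 = 0  ✓
triangle: |1−3|=2 ≤ l₃=6 ≤ 1+3=4  ✗
parity: l₁+l₂+l₃ = 10 is even

triangle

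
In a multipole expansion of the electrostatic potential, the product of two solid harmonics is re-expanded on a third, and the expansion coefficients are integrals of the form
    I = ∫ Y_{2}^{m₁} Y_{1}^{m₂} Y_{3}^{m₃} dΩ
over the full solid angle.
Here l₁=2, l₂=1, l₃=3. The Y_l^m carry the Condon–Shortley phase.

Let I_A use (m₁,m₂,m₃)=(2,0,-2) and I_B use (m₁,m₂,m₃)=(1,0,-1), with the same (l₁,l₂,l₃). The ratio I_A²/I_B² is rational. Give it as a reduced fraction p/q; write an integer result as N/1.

Same 2,1,3: normalisation and zero-m 3j drop out of the ratio.
A: Δ: 0! 4! 2! / 7! → 1/105; sum: t=0:+1/24 = 1/24; 3j²(2 1 3; 2 0 -2) = Δ·Π!·Σ² = 1/21  (sign -1)
B: Δ: 0! 4! 2! / 7! → 1/105; sum: t=0:+1/6 = 1/6; 3j²(2 1 3; 1 0 -1) = Δ·Π!·Σ² = 8/105  (sign +1)
I_A²/I_B² = (1/21)/(8/105) = 5/8

5/8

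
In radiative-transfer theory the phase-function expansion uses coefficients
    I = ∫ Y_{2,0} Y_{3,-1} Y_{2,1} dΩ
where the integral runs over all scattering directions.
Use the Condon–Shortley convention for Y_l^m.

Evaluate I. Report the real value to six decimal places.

L=7 odd ⇒ parity kills the (l;000) factor ⇒ I = 0

0.000000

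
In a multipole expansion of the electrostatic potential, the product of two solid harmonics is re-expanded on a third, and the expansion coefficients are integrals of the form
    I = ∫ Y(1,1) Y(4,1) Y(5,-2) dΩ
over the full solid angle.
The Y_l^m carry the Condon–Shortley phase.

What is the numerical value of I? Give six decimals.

0.225034

Rules hold: Σm=0, L=10 even, 3≤5≤5.
N = 3·9·11 = 297
Δ = 0!·2!·8!/11! = 1/495
Racah Σ t=0..0: t=0:+1/576 = 1/576
⇒ 3j(1 4 5; 0 0 0)² = 5/99, sgn -1
Racah Σ t=0..0: t=0:+1/1440 = 1/1440
⇒ 3j(1 4 5; 1 1 -2)² = 7/165, sgn -1
4πI² = N·(3j₀)²·(3jₘ)² = 7/11
I = +1·√(0.636364/4π) = 0.22503380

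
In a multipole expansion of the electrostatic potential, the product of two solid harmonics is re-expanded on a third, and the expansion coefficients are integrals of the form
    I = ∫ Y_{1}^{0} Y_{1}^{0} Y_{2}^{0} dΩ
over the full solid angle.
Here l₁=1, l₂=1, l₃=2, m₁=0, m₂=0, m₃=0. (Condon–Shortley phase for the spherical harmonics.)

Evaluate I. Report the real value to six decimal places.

0.252313

m-sum 0 ✓  L=4 even ✓  0≤2≤2 ✓
Π(2lᵢ+1) = 3×3×5 = 45
triangle coeff Δ(1,1,2) = 1/30
Σ_t [0,0]: t=0:+1/1 = 1/1
(3j)²=2/15 [(1 1 2; 0 0 0)], sign=+1
(m-triple is (0,0,0) — same symbol as above.)
⇒ 4πI² = 4/5
I = (+1)√(4/5/(4π)) = 0.25231325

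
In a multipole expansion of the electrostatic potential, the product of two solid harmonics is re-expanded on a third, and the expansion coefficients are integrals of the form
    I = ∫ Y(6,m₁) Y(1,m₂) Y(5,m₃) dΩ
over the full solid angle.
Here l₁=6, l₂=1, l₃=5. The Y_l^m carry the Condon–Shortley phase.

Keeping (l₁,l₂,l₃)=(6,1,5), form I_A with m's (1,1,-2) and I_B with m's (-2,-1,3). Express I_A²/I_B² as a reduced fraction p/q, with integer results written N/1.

5/3

Shared (l₁,l₂,l₃)=(6,1,5): N and (l;000)² cancel in I_A²/I_B².
A: Δ = 2!·10!·0!/13! = 1/858; Racah Σ t=2..2: t=2:+1/60480 = 1/60480; ⇒ 3j(6 1 5; 1 1 -2)² = 5/429, sgn -1
B: Δ = 2!·10!·0!/13! = 1/858; Racah Σ t=0..0: t=0:+1/161280 = 1/161280; ⇒ 3j(6 1 5; -2 -1 3)² = 1/143, sgn +1
I_A²/I_B² = (5/429)/(1/143) = 5/3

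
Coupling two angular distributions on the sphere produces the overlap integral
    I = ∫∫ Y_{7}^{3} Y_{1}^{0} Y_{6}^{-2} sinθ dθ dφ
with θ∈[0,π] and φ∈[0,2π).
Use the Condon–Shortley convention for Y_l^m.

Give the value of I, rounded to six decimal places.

Σmᵢ = 1 ≠ 0, so the φ-integral vanishes; I = 0

0.000000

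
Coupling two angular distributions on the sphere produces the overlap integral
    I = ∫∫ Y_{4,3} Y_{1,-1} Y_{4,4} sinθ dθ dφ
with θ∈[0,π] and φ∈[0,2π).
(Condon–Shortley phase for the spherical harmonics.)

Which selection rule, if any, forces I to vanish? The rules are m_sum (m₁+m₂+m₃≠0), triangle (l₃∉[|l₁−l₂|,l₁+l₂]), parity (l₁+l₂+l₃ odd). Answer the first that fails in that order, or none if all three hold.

azimuthal sum: 3 − 1 + 4 = 6  ✗
3 ≤ 4 ≤ 5 (triangle on l)
L = 4 + 1 + 4 = 9 (odd)

m_sum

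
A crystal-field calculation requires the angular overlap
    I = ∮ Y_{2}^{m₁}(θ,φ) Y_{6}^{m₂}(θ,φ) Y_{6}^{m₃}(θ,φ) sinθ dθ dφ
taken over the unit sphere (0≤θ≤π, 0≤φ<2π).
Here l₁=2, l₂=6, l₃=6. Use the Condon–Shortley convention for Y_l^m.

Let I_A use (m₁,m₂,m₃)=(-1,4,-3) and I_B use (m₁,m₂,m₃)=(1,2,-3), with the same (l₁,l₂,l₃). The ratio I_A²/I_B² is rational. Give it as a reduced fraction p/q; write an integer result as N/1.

49/30

Shared (l₁,l₂,l₃)=(2,6,6): N and (l;000)² cancel in I_A²/I_B².
A: Δ = 2!·2!·10!/15! = 1/90090; Racah Σ t=1..2: t=1:−1/725760 t=2:+1/161280 = 1/207360; ⇒ 3j(2 6 6; -1 4 -3)² = 7/286, sgn -1
B: Δ = 2!·2!·10!/15! = 1/90090; Racah Σ t=0..1: t=0:+1/161280 t=1:−1/60480 = -1/96768; ⇒ 3j(2 6 6; 1 2 -3)² = 15/1001, sgn +1
I_A²/I_B² = (7/286)/(15/1001) = 49/30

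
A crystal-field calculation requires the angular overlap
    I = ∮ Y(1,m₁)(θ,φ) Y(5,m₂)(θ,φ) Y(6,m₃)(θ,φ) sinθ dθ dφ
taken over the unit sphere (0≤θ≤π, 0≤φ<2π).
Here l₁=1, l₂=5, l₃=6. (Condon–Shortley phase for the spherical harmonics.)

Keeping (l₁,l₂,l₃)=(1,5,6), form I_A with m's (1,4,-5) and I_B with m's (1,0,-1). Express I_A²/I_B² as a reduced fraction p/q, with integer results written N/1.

l's match ⇒ only the (l;m) 3-j factors differ between A and B.
A: triangle coeff Δ(1,5,6) = 1/858; Σ_t [0,0]: t=0:+1/725760 = 1/725760; (3j)²=5/78 [(1 5 6; 1 4 -5)], sign=-1
B: triangle coeff Δ(1,5,6) = 1/858; Σ_t [0,0]: t=0:+1/28800 = 1/28800; (3j)²=7/286 [(1 5 6; 1 0 -1)], sign=-1
I_A²/I_B² = (5/78)/(7/286) = 55/21

55/21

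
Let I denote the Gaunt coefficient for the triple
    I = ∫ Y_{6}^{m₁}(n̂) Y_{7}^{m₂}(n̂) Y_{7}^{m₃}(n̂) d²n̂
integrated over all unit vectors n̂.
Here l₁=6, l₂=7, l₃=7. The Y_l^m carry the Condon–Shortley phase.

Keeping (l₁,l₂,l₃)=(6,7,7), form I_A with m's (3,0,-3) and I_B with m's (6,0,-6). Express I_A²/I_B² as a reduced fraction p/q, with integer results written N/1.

Shared (l₁,l₂,l₃)=(6,7,7): N and (l;000)² cancel in I_A²/I_B².
A: Δ = 6!·6!·8!/21! = 1/2444321880; Racah Σ t=0..3: t=0:+1/130636800 t=1:−1/8294400 t=2:+1/4147200 t=3:−1/14929920 = 1/16329600; ⇒ 3j(6 7 7; 3 0 -3)² = 1024/138567, sgn +1
B: Δ = 6!·6!·8!/21! = 1/2444321880; Racah Σ t=0..0: t=0:+1/2612736000 = 1/2612736000; ⇒ 3j(6 7 7; 6 0 -6)² = 22/4845, sgn -1
I_A²/I_B² = (1024/138567)/(22/4845) = 2560/1573

2560/1573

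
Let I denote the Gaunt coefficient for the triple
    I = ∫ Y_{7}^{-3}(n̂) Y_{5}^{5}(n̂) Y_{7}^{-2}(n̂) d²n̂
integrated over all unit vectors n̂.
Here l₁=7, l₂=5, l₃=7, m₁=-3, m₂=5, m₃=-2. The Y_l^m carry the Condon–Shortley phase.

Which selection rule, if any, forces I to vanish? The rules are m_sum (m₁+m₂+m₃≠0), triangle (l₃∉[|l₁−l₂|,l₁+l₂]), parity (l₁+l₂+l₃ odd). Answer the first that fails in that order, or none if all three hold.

Σmᵢ = 0  ✓
l₃∈[|l₁−l₂|,l₁+l₂]=[2,12], have l₃=7  ✓
Σlᵢ = 19 ⇒ odd  ✗

parity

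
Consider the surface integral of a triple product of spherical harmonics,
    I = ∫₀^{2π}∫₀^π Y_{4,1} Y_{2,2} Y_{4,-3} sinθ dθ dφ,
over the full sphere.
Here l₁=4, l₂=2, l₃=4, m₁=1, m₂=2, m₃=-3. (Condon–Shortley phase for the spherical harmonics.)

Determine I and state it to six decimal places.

0.159270

Checks pass: Σm=0; 10 even; l₃=4∈[2,6].
(2·4+1)(2·2+1)(2·4+1) = 405
Δ: 2! 6! 2! / 11! → 1/13860
sum: t=0:+1/192 t=1:−1/36 t=2:+1/192 = -5/288
3j²(4 2 4; 0 0 0) = Δ·Π!·Σ² = 20/693  (sign -1)
sum: t=2:+1/480 = 1/480
3j²(4 2 4; 1 2 -3) = Δ·Π!·Σ² = 3/110  (sign -1)
combine: 4πI² = 405·20/693·3/110 = 270/847
take √, sign +1: I = 0.15927046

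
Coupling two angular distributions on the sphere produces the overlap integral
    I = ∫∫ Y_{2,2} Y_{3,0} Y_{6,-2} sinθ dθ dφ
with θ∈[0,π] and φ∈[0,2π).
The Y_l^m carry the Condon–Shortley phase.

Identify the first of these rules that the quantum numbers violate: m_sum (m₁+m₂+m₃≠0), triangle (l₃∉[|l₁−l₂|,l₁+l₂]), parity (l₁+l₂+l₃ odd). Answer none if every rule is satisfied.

Σmᵢ = 0  ✓
l₃∈[|l₁−l₂|,l₁+l₂]=[1,5], have l₃=6  ✗
Σlᵢ = 11 ⇒ odd

triangle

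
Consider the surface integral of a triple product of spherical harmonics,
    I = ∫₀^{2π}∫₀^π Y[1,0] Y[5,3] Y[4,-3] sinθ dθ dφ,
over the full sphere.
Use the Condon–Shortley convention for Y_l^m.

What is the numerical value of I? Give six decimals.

-0.196426

Rules hold: Σm=0, L=10 even, 4≤4≤6.
N = 3·11·9 = 297
Δ = 2!·0!·8!/11! = 1/495
Racah Σ t=1..1: t=1:−1/576 = -1/576
⇒ 3j(1 5 4; 0 0 0)² = 5/99, sgn -1
Racah Σ t=1..1: t=1:−1/5040 = -1/5040
⇒ 3j(1 5 4; 0 3 -3)² = 16/495, sgn +1
4πI² = N·(3j₀)²·(3jₘ)² = 16/33
I = -1·√(0.484848/4π) = -0.19642560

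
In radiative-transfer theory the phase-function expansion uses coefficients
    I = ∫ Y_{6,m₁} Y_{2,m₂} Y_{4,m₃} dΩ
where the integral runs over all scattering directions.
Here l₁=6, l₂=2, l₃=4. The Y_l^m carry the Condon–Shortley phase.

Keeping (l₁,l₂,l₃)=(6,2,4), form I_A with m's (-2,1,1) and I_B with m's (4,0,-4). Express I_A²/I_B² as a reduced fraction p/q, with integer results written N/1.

Same 6,2,4: normalisation and zero-m 3j drop out of the ratio.
A: Δ: 4! 8! 0! / 13! → 1/6435; sum: t=3:−1/4320 = -1/4320; 3j²(6 2 4; -2 1 1) = Δ·Π!·Σ² = 224/6435  (sign +1)
B: Δ: 4! 8! 0! / 13! → 1/6435; sum: t=2:+1/161280 = 1/161280; 3j²(6 2 4; 4 0 -4) = Δ·Π!·Σ² = 1/143  (sign +1)
I_A²/I_B² = (224/6435)/(1/143) = 224/45

224/45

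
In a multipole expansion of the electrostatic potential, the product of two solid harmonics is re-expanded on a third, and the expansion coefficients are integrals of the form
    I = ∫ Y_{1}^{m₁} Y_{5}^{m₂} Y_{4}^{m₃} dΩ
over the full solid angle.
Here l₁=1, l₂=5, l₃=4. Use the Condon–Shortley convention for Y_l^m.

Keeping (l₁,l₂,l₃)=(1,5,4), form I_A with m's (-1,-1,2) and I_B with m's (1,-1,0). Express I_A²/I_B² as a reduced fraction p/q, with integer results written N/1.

Shared (l₁,l₂,l₃)=(1,5,4): N and (l;000)² cancel in I_A²/I_B².
A: Δ = 2!·0!·8!/11! = 1/495; Racah Σ t=2..2: t=2:+1/2880 = 1/2880; ⇒ 3j(1 5 4; -1 -1 2)² = 2/165, sgn +1
B: Δ = 2!·0!·8!/11! = 1/495; Racah Σ t=0..0: t=0:+1/1152 = 1/1152; ⇒ 3j(1 5 4; 1 -1 0)² = 1/33, sgn +1
I_A²/I_B² = (2/165)/(1/33) = 2/5

2/5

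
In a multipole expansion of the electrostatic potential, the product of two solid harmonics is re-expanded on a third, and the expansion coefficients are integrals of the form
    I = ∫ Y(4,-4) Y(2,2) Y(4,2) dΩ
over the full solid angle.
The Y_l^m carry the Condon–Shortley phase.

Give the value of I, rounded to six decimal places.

-0.106180

Checks pass: Σm=0; 10 even; l₃=4∈[2,6].
(2·4+1)(2·2+1)(2·4+1) = 405
Δ: 2! 6! 2! / 11! → 1/13860
sum: t=0:+1/192 t=1:−1/36 t=2:+1/192 = -5/288
3j²(4 2 4; 0 0 0) = Δ·Π!·Σ² = 20/693  (sign -1)
sum: t=2:+1/2880 = 1/2880
3j²(4 2 4; -4 2 2) = Δ·Π!·Σ² = 2/165  (sign +1)
combine: 4πI² = 405·20/693·2/165 = 120/847
take √, sign -1: I = -0.10618031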